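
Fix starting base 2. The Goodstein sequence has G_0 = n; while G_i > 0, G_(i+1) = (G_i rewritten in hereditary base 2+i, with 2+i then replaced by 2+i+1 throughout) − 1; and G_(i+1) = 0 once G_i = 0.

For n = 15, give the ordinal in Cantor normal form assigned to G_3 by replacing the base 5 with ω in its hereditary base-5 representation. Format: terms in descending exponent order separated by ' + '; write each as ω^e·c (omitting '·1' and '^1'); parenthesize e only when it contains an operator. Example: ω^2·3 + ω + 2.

(0) 15|_2 = 2^(2 + 1) + 2^2 + 2 + 1 ↦ 3^(3 + 1) + 3^3 + 3 + 1|_3 = 112 ⇒ 111
(1) 111|_3 = 3^(3 + 1) + 3^3 + 3 ↦ 4^(4 + 1) + 4^4 + 4|_4 = 1284 ⇒ 1283
(2) 1283|_4 = 4^(4 + 1) + 4^4 + 3 ↦ 5^(5 + 1) + 5^5 + 3|_5 = 18753 ⇒ 18752

ω^(ω + 1) + ω^ω + 2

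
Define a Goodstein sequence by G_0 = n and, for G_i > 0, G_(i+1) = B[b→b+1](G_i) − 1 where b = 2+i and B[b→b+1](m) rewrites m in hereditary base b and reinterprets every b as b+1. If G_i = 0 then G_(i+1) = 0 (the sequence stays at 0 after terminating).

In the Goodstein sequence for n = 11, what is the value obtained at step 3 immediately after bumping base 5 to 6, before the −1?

279938

step 0: 11 = 2^(2 + 1) + 2 + 1; sub 3 for 2: 3^(3 + 1) + 3 + 1; = 85; G_1 = 85−1 = 84
step 1: 84 = 3^(3 + 1) + 3; sub 4 for 3: 4^(4 + 1) + 4; = 1028; G_2 = 1028−1 = 1027
step 2: 1027 = 4^(4 + 1) + 3; sub 5 for 4: 5^(5 + 1) + 3; = 15628; G_3 = 15628−1 = 15627
step 3: 15627 = 5^(5 + 1) + 2; sub 6 for 5: 6^(6 + 1) + 2; = 279938; G_4 = 279938−1 = 279937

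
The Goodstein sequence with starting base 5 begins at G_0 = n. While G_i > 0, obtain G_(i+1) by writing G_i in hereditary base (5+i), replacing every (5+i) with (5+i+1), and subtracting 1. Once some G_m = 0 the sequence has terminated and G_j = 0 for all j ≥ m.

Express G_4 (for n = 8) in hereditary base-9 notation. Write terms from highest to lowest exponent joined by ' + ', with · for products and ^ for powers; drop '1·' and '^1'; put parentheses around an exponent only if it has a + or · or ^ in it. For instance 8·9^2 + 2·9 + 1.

[0] 8 ≡ 5 + 3 (base 5). Lift 6: 9. −1: 8.
[1] 8 ≡ 6 + 2 (base 6). Lift 7: 9. −1: 8.
[2] 8 ≡ 7 + 1 (base 7). Lift 8: 9. −1: 8.
[3] 8 ≡ 8 (base 8). Lift 9: 9. −1: 8.
[4] 8 ≡ 8 (base 9). Lift 10: 8. −1: 7.

8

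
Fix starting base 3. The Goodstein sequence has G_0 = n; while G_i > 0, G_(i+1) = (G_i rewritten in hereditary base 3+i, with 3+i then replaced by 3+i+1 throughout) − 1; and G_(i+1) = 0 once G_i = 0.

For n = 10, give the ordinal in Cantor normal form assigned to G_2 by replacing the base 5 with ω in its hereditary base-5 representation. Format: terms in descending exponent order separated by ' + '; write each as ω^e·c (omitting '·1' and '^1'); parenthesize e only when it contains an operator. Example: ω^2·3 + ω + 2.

ω·4 + 4

G_0=10  [base 3] 3^2 + 1  →[3↦4]→  4^2 + 1 = 17  −1 ⇒ G_1=16
G_1=16  [base 4] 4^2  →[4↦5]→  5^2 = 25  −1 ⇒ G_2=24
G_2=24  [base 5] 4·5 + 4  →[5↦6]→  4·6 + 4 = 28  −1 ⇒ G_3=27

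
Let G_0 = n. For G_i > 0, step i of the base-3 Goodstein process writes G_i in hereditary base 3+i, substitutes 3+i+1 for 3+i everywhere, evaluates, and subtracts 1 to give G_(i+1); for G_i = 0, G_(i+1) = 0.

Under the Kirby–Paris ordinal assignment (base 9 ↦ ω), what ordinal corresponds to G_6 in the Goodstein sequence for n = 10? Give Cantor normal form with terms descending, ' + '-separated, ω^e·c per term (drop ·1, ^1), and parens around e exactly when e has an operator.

ω·4

base 3: 10 = 3^2 + 1; at 4: 4^2 + 1 = 17; next = 16
base 4: 16 = 4^2; at 5: 5^2 = 25; next = 24
base 5: 24 = 4·5 + 4; at 6: 4·6 + 4 = 28; next = 27
base 6: 27 = 4·6 + 3; at 7: 4·7 + 3 = 31; next = 30
base 7: 30 = 4·7 + 2; at 8: 4·8 + 2 = 34; next = 33
base 8: 33 = 4·8 + 1; at 9: 4·9 + 1 = 37; next = 36
base 9: 36 = 4·9; at 10: 4·10 = 40; next = 39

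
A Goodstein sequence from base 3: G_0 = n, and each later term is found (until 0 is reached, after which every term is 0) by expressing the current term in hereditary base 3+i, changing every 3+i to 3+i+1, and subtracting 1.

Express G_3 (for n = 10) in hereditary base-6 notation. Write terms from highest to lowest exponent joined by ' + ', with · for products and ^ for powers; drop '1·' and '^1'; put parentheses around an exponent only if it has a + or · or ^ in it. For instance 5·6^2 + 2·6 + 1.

[0] 10 ≡ 3^2 + 1 (base 3). Lift 4: 17. −1: 16.
[1] 16 ≡ 4^2 (base 4). Lift 5: 25. −1: 24.
[2] 24 ≡ 4·5 + 4 (base 5). Lift 6: 28. −1: 27.
[3] 27 ≡ 4·6 + 3 (base 6). Lift 7: 31. −1: 30.

4·6 + 3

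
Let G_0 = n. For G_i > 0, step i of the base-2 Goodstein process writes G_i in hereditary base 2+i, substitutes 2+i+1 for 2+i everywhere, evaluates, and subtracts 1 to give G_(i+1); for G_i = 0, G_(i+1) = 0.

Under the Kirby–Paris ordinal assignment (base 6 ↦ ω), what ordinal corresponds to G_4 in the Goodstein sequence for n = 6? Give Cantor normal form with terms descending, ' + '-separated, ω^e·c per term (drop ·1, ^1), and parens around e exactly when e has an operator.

ω^5·5 + ω^4·5 + ω^3·5 + ω^2·5 + ω·5 + 5

G_0 = 6. HB_2(6) = 2^2 + 2. Bump = 30. G_1 = 29.
G_1 = 29. HB_3(29) = 3^3 + 2. Bump = 258. G_2 = 257.
G_2 = 257. HB_4(257) = 4^4 + 1. Bump = 3126. G_3 = 3125.
G_3 = 3125. HB_5(3125) = 5^5. Bump = 46656. G_4 = 46655.
G_4 = 46655. HB_6(46655) = 5·6^5 + 5·6^4 + 5·6^3 + 5·6^2 + 5·6 + 5. Bump = 98040. G_5 = 98039.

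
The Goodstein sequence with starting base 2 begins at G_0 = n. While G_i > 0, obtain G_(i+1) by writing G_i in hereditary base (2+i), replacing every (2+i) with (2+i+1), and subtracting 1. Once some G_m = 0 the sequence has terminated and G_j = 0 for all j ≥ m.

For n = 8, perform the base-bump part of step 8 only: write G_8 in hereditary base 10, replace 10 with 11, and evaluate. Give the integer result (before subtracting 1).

[0] 8 ≡ 2^(2 + 1) (base 2). Lift 3: 81. −1: 80.
[1] 80 ≡ 2·3^3 + 2·3^2 + 2·3 + 2 (base 3). Lift 4: 554. −1: 553.
[2] 553 ≡ 2·4^4 + 2·4^2 + 2·4 + 1 (base 4). Lift 5: 6311. −1: 6310.
[3] 6310 ≡ 2·5^5 + 2·5^2 + 2·5 (base 5). Lift 6: 93396. −1: 93395.
[4] 93395 ≡ 2·6^6 + 2·6^2 + 6 + 5 (base 6). Lift 7: 1647196. −1: 1647195.
[5] 1647195 ≡ 2·7^7 + 2·7^2 + 7 + 4 (base 7). Lift 8: 33554572. −1: 33554571.
[6] 33554571 ≡ 2·8^8 + 2·8^2 + 8 + 3 (base 8). Lift 9: 774841152. −1: 774841151.
[7] 774841151 ≡ 2·9^9 + 2·9^2 + 9 + 2 (base 9). Lift 10: 20000000212. −1: 20000000211.

570623341476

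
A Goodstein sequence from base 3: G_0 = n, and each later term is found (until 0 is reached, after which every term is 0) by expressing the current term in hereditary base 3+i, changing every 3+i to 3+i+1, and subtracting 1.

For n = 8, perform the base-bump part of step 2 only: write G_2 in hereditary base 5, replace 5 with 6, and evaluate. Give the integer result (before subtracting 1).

i=0: 8 = 2·3 + 2 (b=3); 3→4: 2·4 + 2 = 10; 10−1 = 9
i=1: 9 = 2·4 + 1 (b=4); 4→5: 2·5 + 1 = 11; 11−1 = 10
i=2: 10 = 2·5 (b=5); 5→6: 2·6 = 12; 12−1 = 11

12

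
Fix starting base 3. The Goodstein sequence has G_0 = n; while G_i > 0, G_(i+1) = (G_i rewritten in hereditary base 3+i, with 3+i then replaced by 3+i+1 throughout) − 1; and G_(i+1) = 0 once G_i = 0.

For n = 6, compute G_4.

step 0: 6 = 2·3; sub 4 for 3: 2·4; = 8; G_1 = 8−1 = 7
step 1: 7 = 4 + 3; sub 5 for 4: 5 + 3; = 8; G_2 = 8−1 = 7
step 2: 7 = 5 + 2; sub 6 for 5: 6 + 2; = 8; G_3 = 8−1 = 7
step 3: 7 = 6 + 1; sub 7 for 6: 7 + 1; = 8; G_4 = 8−1 = 7
step 4: 7 = 7; sub 8 for 7: 8; = 8; G_5 = 8−1 = 7

7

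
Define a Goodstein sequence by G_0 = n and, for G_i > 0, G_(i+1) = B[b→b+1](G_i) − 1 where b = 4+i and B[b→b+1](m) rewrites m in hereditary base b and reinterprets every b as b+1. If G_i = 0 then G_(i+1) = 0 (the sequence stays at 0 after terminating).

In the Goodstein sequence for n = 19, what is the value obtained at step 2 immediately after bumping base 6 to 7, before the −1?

base 4: 19 = 4^2 + 3; at 5: 5^2 + 3 = 28; next = 27
base 5: 27 = 5^2 + 2; at 6: 6^2 + 2 = 38; next = 37
base 6: 37 = 6^2 + 1; at 7: 7^2 + 1 = 50; next = 49

50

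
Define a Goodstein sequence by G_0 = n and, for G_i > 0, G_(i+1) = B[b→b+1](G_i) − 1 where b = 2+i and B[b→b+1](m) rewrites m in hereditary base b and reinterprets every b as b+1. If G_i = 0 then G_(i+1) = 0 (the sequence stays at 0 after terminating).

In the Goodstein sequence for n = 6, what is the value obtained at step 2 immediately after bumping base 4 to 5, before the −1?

base 2: 6 = 2^2 + 2; at 3: 3^3 + 3 = 30; next = 29
base 3: 29 = 3^3 + 2; at 4: 4^4 + 2 = 258; next = 257
base 4: 257 = 4^4 + 1; at 5: 5^5 + 1 = 3126; next = 3125

3126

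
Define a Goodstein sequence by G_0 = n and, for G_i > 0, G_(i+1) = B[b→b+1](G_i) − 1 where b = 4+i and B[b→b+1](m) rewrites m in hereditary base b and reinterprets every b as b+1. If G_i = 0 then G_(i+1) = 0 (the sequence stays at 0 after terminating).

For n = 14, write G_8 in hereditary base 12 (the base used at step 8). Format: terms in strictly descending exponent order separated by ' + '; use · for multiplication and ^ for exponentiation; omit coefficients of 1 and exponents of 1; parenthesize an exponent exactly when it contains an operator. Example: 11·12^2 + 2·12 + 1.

step 0: 14 = 3·4 + 2; sub 5 for 4: 3·5 + 2; = 17; G_1 = 17−1 = 16
step 1: 16 = 3·5 + 1; sub 6 for 5: 3·6 + 1; = 19; G_2 = 19−1 = 18
step 2: 18 = 3·6; sub 7 for 6: 3·7; = 21; G_3 = 21−1 = 20
step 3: 20 = 2·7 + 6; sub 8 for 7: 2·8 + 6; = 22; G_4 = 22−1 = 21
step 4: 21 = 2·8 + 5; sub 9 for 8: 2·9 + 5; = 23; G_5 = 23−1 = 22
step 5: 22 = 2·9 + 4; sub 10 for 9: 2·10 + 4; = 24; G_6 = 24−1 = 23
step 6: 23 = 2·10 + 3; sub 11 for 10: 2·11 + 3; = 25; G_7 = 25−1 = 24
step 7: 24 = 2·11 + 2; sub 12 for 11: 2·12 + 2; = 26; G_8 = 26−1 = 25
step 8: 25 = 2·12 + 1; sub 13 for 12: 2·13 + 1; = 27; G_9 = 27−1 = 26

2·12 + 1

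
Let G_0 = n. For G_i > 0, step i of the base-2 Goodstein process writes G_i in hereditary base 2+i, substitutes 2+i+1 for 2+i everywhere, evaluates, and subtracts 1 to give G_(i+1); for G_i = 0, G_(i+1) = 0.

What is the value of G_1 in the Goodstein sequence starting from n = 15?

111

G_0 = 15. HB_2(15) = 2^(2 + 1) + 2^2 + 2 + 1. Bump = 112. G_1 = 111.
G_1 = 111. HB_3(111) = 3^(3 + 1) + 3^3 + 3. Bump = 1284. G_2 = 1283.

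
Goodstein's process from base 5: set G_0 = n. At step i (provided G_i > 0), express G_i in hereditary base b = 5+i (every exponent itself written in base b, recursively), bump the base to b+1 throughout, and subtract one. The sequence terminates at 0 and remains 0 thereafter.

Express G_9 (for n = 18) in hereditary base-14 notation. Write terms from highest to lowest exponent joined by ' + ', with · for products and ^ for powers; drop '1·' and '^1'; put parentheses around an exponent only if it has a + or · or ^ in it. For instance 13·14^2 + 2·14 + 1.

2·14 + 3

base 5: 18 = 3·5 + 3; at 6: 3·6 + 3 = 21; next = 20
base 6: 20 = 3·6 + 2; at 7: 3·7 + 2 = 23; next = 22
base 7: 22 = 3·7 + 1; at 8: 3·8 + 1 = 25; next = 24
base 8: 24 = 3·8; at 9: 3·9 = 27; next = 26
base 9: 26 = 2·9 + 8; at 10: 2·10 + 8 = 28; next = 27
base 10: 27 = 2·10 + 7; at 11: 2·11 + 7 = 29; next = 28
base 11: 28 = 2·11 + 6; at 12: 2·12 + 6 = 30; next = 29
base 12: 29 = 2·12 + 5; at 13: 2·13 + 5 = 31; next = 30
base 13: 30 = 2·13 + 4; at 14: 2·14 + 4 = 32; next = 31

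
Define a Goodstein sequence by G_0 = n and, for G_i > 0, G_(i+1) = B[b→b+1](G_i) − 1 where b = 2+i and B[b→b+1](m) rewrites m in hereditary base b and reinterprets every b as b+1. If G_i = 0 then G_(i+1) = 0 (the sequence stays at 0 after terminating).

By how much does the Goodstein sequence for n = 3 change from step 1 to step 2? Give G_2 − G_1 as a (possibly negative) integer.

(0) 3|_2 = 2 + 1 ↦ 3 + 1|_3 = 4 ⇒ 3
(1) 3|_3 = 3 ↦ 4|_4 = 4 ⇒ 3

0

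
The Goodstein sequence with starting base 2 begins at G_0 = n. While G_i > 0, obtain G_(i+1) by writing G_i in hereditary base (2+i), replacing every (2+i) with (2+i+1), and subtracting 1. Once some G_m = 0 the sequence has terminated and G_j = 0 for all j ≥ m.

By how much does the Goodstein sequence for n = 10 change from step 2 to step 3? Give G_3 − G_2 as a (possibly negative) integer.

base 2: 10 = 2^(2 + 1) + 2; at 3: 3^(3 + 1) + 3 = 84; next = 83
base 3: 83 = 3^(3 + 1) + 2; at 4: 4^(4 + 1) + 2 = 1026; next = 1025
base 4: 1025 = 4^(4 + 1) + 1; at 5: 5^(5 + 1) + 1 = 15626; next = 15625

14600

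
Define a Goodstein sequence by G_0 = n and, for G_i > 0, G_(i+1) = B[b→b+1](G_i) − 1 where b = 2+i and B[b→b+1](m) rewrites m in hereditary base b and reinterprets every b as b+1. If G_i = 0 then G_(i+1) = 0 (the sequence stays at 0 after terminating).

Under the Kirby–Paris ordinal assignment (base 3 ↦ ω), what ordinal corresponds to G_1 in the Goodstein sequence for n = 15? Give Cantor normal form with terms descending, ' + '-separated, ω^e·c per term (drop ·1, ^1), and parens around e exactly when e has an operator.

15 —HB2→ 2^(2 + 1) + 2^2 + 2 + 1 —bump→ 3^(3 + 1) + 3^3 + 3 + 1 = 112 —(−1)→ 111
111 —HB3→ 3^(3 + 1) + 3^3 + 3 —bump→ 4^(4 + 1) + 4^4 + 4 = 1284 —(−1)→ 1283

ω^(ω + 1) + ω^ω + ω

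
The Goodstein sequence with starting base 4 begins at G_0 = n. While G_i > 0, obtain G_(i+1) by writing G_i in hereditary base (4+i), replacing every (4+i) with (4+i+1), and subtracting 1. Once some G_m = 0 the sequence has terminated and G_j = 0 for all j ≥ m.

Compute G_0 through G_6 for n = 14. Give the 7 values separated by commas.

G_0=14  [base 4] 3·4 + 2  →[4↦5]→  3·5 + 2 = 17  −1 ⇒ G_1=16
G_1=16  [base 5] 3·5 + 1  →[5↦6]→  3·6 + 1 = 19  −1 ⇒ G_2=18
G_2=18  [base 6] 3·6  →[6↦7]→  3·7 = 21  −1 ⇒ G_3=20
G_3=20  [base 7] 2·7 + 6  →[7↦8]→  2·8 + 6 = 22  −1 ⇒ G_4=21
G_4=21  [base 8] 2·8 + 5  →[8↦9]→  2·9 + 5 = 23  −1 ⇒ G_5=22
G_5=22  [base 9] 2·9 + 4  →[9↦10]→  2·10 + 4 = 24  −1 ⇒ G_6=23

14, 16, 18, 20, 21, 22, 23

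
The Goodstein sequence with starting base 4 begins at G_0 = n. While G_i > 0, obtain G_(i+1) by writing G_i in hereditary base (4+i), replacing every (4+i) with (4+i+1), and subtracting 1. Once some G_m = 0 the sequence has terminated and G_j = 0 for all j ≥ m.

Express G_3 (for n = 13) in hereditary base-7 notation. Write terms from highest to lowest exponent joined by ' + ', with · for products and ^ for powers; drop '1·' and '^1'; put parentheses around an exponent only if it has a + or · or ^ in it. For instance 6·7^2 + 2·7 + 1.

i=0: 13 = 3·4 + 1 (b=4); 4→5: 3·5 + 1 = 16; 16−1 = 15
i=1: 15 = 3·5 (b=5); 5→6: 3·6 = 18; 18−1 = 17
i=2: 17 = 2·6 + 5 (b=6); 6→7: 2·7 + 5 = 19; 19−1 = 18
i=3: 18 = 2·7 + 4 (b=7); 7→8: 2·8 + 4 = 20; 20−1 = 19

2·7 + 4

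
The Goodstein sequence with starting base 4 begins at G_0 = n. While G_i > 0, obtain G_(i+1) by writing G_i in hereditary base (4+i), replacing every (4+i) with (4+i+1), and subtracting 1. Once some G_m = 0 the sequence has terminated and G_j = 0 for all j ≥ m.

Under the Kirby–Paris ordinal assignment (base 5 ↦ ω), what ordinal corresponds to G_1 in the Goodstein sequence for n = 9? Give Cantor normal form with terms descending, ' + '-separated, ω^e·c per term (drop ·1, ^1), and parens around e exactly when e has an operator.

(0) 9|_4 = 2·4 + 1 ↦ 2·5 + 1|_5 = 11 ⇒ 10
(1) 10|_5 = 2·5 ↦ 2·6|_6 = 12 ⇒ 11

ω·2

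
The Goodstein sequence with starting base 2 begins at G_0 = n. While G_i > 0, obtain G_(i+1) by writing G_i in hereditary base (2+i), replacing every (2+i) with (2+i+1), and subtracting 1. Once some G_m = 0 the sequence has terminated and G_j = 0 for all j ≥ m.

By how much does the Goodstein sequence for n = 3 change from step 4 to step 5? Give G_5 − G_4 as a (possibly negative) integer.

-1

step 0: 3 = 2 + 1; sub 3 for 2: 3 + 1; = 4; G_1 = 4−1 = 3
step 1: 3 = 3; sub 4 for 3: 4; = 4; G_2 = 4−1 = 3
step 2: 3 = 3; sub 5 for 4: 3; = 3; G_3 = 3−1 = 2
step 3: 2 = 2; sub 6 for 5: 2; = 2; G_4 = 2−1 = 1
step 4: 1 = 1; sub 7 for 6: 1; = 1; G_5 = 1−1 = 0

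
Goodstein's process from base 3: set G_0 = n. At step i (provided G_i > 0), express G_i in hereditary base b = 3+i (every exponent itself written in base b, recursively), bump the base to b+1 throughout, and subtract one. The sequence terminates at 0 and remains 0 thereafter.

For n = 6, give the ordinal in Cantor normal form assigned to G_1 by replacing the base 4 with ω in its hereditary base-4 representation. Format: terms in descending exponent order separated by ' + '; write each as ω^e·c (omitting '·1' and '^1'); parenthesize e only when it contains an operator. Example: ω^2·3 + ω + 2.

ω + 3

base 3: 6 = 2·3; at 4: 2·4 = 8; next = 7
base 4: 7 = 4 + 3; at 5: 5 + 3 = 8; next = 7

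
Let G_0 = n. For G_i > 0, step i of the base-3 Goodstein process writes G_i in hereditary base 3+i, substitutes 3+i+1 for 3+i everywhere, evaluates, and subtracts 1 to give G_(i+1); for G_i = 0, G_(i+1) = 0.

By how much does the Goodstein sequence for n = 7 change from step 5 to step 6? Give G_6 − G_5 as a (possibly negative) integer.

0

i=0: 7 = 2·3 + 1 (b=3); 3→4: 2·4 + 1 = 9; 9−1 = 8
i=1: 8 = 2·4 (b=4); 4→5: 2·5 = 10; 10−1 = 9
i=2: 9 = 5 + 4 (b=5); 5→6: 6 + 4 = 10; 10−1 = 9
i=3: 9 = 6 + 3 (b=6); 6→7: 7 + 3 = 10; 10−1 = 9
i=4: 9 = 7 + 2 (b=7); 7→8: 8 + 2 = 10; 10−1 = 9
i=5: 9 = 8 + 1 (b=8); 8→9: 9 + 1 = 10; 10−1 = 9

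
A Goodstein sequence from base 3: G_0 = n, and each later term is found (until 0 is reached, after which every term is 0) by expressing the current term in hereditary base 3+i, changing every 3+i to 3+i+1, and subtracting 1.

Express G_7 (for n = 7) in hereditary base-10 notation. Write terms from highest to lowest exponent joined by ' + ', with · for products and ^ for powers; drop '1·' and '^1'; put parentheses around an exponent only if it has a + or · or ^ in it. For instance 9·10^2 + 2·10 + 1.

9

i=0: 7 = 2·3 + 1 (b=3); 3→4: 2·4 + 1 = 9; 9−1 = 8
i=1: 8 = 2·4 (b=4); 4→5: 2·5 = 10; 10−1 = 9
i=2: 9 = 5 + 4 (b=5); 5→6: 6 + 4 = 10; 10−1 = 9
i=3: 9 = 6 + 3 (b=6); 6→7: 7 + 3 = 10; 10−1 = 9
i=4: 9 = 7 + 2 (b=7); 7→8: 8 + 2 = 10; 10−1 = 9
i=5: 9 = 8 + 1 (b=8); 8→9: 9 + 1 = 10; 10−1 = 9
i=6: 9 = 9 (b=9); 9→10: 10 = 10; 10−1 = 9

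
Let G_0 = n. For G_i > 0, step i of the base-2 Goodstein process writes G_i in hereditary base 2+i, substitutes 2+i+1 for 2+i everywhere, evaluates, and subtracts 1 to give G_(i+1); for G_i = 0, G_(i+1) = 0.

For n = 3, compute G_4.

base 2: 3 = 2 + 1; at 3: 3 + 1 = 4; next = 3
base 3: 3 = 3; at 4: 4 = 4; next = 3
base 4: 3 = 3; at 5: 3 = 3; next = 2
base 5: 2 = 2; at 6: 2 = 2; next = 1
base 6: 1 = 1; at 7: 1 = 1; next = 0

1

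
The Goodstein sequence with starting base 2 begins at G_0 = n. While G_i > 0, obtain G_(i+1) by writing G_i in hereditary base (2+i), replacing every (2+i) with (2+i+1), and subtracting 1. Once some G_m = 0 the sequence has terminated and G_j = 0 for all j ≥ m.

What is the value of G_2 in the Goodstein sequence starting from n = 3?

3

step 0: 3 = 2 + 1; sub 3 for 2: 3 + 1; = 4; G_1 = 4−1 = 3
step 1: 3 = 3; sub 4 for 3: 4; = 4; G_2 = 4−1 = 3
step 2: 3 = 3; sub 5 for 4: 3; = 3; G_3 = 3−1 = 2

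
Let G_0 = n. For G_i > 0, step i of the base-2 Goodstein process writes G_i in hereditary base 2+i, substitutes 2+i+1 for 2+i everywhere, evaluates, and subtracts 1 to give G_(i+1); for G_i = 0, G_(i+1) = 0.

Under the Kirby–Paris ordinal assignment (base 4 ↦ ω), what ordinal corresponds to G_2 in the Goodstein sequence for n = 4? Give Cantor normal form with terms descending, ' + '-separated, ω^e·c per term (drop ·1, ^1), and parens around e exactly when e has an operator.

ω^2·2 + ω·2 + 1

G_0=4  [base 2] 2^2  →[2↦3]→  3^3 = 27  −1 ⇒ G_1=26
G_1=26  [base 3] 2·3^2 + 2·3 + 2  →[3↦4]→  2·4^2 + 2·4 + 2 = 42  −1 ⇒ G_2=41
G_2=41  [base 4] 2·4^2 + 2·4 + 1  →[4↦5]→  2·5^2 + 2·5 + 1 = 61  −1 ⇒ G_3=60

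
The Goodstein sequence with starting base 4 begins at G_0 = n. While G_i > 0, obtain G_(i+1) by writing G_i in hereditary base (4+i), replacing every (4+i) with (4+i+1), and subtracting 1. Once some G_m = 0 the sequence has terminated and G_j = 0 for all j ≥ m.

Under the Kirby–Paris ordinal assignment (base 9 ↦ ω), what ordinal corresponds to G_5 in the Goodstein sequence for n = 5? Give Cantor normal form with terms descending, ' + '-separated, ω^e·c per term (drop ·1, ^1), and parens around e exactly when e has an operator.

2

G_0 = 5. HB_4(5) = 4 + 1. Bump = 6. G_1 = 5.
G_1 = 5. HB_5(5) = 5. Bump = 6. G_2 = 5.
G_2 = 5. HB_6(5) = 5. Bump = 5. G_3 = 4.
G_3 = 4. HB_7(4) = 4. Bump = 4. G_4 = 3.
G_4 = 3. HB_8(3) = 3. Bump = 3. G_5 = 2.
G_5 = 2. HB_9(2) = 2. Bump = 2. G_6 = 1.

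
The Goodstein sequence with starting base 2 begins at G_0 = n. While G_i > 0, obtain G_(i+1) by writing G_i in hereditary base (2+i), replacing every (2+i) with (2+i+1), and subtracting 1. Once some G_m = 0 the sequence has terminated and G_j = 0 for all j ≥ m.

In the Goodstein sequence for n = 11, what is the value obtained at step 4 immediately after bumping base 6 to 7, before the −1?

5764802

11 —HB2→ 2^(2 + 1) + 2 + 1 —bump→ 3^(3 + 1) + 3 + 1 = 85 —(−1)→ 84
84 —HB3→ 3^(3 + 1) + 3 —bump→ 4^(4 + 1) + 4 = 1028 —(−1)→ 1027
1027 —HB4→ 4^(4 + 1) + 3 —bump→ 5^(5 + 1) + 3 = 15628 —(−1)→ 15627
15627 —HB5→ 5^(5 + 1) + 2 —bump→ 6^(6 + 1) + 2 = 279938 —(−1)→ 279937
279937 —HB6→ 6^(6 + 1) + 1 —bump→ 7^(7 + 1) + 1 = 5764802 —(−1)→ 5764801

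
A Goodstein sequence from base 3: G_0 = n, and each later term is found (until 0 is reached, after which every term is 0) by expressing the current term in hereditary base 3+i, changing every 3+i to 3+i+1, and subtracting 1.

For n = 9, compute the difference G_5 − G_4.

9 —HB3→ 3^2 —bump→ 4^2 = 16 —(−1)→ 15
15 —HB4→ 3·4 + 3 —bump→ 3·5 + 3 = 18 —(−1)→ 17
17 —HB5→ 3·5 + 2 —bump→ 3·6 + 2 = 20 —(−1)→ 19
19 —HB6→ 3·6 + 1 —bump→ 3·7 + 1 = 22 —(−1)→ 21
21 —HB7→ 3·7 —bump→ 3·8 = 24 —(−1)→ 23

2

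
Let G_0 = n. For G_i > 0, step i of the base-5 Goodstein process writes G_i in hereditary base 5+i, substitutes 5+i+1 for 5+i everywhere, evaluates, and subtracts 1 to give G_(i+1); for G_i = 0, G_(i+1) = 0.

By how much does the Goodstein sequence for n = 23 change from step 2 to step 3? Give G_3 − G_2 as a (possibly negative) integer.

3

base 5: 23 = 4·5 + 3; at 6: 4·6 + 3 = 27; next = 26
base 6: 26 = 4·6 + 2; at 7: 4·7 + 2 = 30; next = 29
base 7: 29 = 4·7 + 1; at 8: 4·8 + 1 = 33; next = 32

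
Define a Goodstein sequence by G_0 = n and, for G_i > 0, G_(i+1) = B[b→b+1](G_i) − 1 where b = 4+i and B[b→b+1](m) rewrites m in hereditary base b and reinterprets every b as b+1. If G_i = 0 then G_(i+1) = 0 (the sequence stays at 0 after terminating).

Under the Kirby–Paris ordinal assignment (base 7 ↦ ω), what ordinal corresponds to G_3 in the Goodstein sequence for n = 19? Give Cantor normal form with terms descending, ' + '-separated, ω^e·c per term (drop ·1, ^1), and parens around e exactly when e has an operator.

ω^2

G_0 = 19. HB_4(19) = 4^2 + 3. Bump = 28. G_1 = 27.
G_1 = 27. HB_5(27) = 5^2 + 2. Bump = 38. G_2 = 37.
G_2 = 37. HB_6(37) = 6^2 + 1. Bump = 50. G_3 = 49.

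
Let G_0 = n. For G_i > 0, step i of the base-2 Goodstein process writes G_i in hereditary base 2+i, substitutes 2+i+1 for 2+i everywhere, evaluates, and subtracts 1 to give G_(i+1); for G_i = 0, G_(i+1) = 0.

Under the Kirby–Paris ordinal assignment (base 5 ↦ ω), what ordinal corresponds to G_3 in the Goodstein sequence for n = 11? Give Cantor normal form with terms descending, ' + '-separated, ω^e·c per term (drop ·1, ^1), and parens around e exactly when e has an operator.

11 —HB2→ 2^(2 + 1) + 2 + 1 —bump→ 3^(3 + 1) + 3 + 1 = 85 —(−1)→ 84
84 —HB3→ 3^(3 + 1) + 3 —bump→ 4^(4 + 1) + 4 = 1028 —(−1)→ 1027
1027 —HB4→ 4^(4 + 1) + 3 —bump→ 5^(5 + 1) + 3 = 15628 —(−1)→ 15627
15627 —HB5→ 5^(5 + 1) + 2 —bump→ 6^(6 + 1) + 2 = 279938 —(−1)→ 279937

ω^(ω + 1) + 2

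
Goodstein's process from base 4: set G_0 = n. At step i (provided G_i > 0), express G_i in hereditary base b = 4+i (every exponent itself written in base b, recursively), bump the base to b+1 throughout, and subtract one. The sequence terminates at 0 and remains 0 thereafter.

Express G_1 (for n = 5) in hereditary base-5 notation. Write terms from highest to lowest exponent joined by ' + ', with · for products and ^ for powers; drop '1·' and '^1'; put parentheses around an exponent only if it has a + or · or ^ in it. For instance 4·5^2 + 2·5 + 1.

i=0: 5 = 4 + 1 (b=4); 4→5: 5 + 1 = 6; 6−1 = 5
i=1: 5 = 5 (b=5); 5→6: 6 = 6; 6−1 = 5

5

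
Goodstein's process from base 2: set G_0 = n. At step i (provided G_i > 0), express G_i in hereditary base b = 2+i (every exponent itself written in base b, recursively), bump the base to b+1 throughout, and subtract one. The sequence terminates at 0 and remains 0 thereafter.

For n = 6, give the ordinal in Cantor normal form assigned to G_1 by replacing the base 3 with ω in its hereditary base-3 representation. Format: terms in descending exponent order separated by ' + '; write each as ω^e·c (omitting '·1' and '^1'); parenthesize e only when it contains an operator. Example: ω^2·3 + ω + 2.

ω^ω + 2

G_0 = 6. HB_2(6) = 2^2 + 2. Bump = 30. G_1 = 29.
G_1 = 29. HB_3(29) = 3^3 + 2. Bump = 258. G_2 = 257.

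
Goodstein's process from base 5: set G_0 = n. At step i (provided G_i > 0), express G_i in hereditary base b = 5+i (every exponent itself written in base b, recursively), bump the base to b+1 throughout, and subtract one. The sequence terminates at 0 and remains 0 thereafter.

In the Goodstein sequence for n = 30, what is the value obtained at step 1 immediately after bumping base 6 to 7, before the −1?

[0] 30 ≡ 5^2 + 5 (base 5). Lift 6: 42. −1: 41.
[1] 41 ≡ 6^2 + 5 (base 6). Lift 7: 54. −1: 53.

54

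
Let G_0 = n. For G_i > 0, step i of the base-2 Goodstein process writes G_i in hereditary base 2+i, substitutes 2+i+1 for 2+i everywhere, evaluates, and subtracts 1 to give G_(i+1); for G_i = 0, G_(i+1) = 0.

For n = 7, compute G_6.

16777215

G_0=7  [base 2] 2^2 + 2 + 1  →[2↦3]→  3^3 + 3 + 1 = 31  −1 ⇒ G_1=30
G_1=30  [base 3] 3^3 + 3  →[3↦4]→  4^4 + 4 = 260  −1 ⇒ G_2=259
G_2=259  [base 4] 4^4 + 3  →[4↦5]→  5^5 + 3 = 3128  −1 ⇒ G_3=3127
G_3=3127  [base 5] 5^5 + 2  →[5↦6]→  6^6 + 2 = 46658  −1 ⇒ G_4=46657
G_4=46657  [base 6] 6^6 + 1  →[6↦7]→  7^7 + 1 = 823544  −1 ⇒ G_5=823543
G_5=823543  [base 7] 7^7  →[7↦8]→  8^8 = 16777216  −1 ⇒ G_6=16777215
G_6=16777215  [base 8] 7·8^7 + 7·8^6 + 7·8^5 + 7·8^4 + 7·8^3 + 7·8^2 + 7·8 + 7  →[8↦9]→  7·9^7 + 7·9^6 + 7·9^5 + 7·9^4 + 7·9^3 + 7·9^2 + 7·9 + 7 = 37665880  −1 ⇒ G_7=37665879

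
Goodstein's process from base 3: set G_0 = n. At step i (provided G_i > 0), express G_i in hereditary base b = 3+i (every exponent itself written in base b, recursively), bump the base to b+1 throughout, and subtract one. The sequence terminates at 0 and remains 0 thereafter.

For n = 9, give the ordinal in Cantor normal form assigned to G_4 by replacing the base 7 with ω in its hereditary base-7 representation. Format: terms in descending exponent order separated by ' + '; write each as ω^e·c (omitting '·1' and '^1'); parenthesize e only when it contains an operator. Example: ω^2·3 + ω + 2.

ω·3

G_0 = 9. HB_3(9) = 3^2. Bump = 16. G_1 = 15.
G_1 = 15. HB_4(15) = 3·4 + 3. Bump = 18. G_2 = 17.
G_2 = 17. HB_5(17) = 3·5 + 2. Bump = 20. G_3 = 19.
G_3 = 19. HB_6(19) = 3·6 + 1. Bump = 22. G_4 = 21.
G_4 = 21. HB_7(21) = 3·7. Bump = 24. G_5 = 23.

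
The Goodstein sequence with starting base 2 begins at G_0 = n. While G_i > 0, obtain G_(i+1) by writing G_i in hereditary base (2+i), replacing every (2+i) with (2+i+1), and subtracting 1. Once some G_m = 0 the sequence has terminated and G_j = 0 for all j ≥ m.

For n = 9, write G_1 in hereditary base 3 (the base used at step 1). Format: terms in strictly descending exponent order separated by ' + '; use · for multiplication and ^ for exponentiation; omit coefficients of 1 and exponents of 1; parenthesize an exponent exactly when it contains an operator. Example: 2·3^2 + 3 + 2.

step 0: 9 = 2^(2 + 1) + 1; sub 3 for 2: 3^(3 + 1) + 1; = 82; G_1 = 82−1 = 81
step 1: 81 = 3^(3 + 1); sub 4 for 3: 4^(4 + 1); = 1024; G_2 = 1024−1 = 1023

3^(3 + 1)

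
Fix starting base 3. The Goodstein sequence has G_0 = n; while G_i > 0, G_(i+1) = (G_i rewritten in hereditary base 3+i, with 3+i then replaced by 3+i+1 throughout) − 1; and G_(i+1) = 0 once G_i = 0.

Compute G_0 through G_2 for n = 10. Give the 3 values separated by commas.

10, 16, 24

G_0=10  [base 3] 3^2 + 1  →[3↦4]→  4^2 + 1 = 17  −1 ⇒ G_1=16
G_1=16  [base 4] 4^2  →[4↦5]→  5^2 = 25  −1 ⇒ G_2=24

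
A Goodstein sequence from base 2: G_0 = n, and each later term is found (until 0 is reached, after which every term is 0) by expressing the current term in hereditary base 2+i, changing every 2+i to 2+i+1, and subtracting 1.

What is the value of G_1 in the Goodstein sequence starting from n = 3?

3

G_0 = 3. HB_2(3) = 2 + 1. Bump = 4. G_1 = 3.
G_1 = 3. HB_3(3) = 3. Bump = 4. G_2 = 3.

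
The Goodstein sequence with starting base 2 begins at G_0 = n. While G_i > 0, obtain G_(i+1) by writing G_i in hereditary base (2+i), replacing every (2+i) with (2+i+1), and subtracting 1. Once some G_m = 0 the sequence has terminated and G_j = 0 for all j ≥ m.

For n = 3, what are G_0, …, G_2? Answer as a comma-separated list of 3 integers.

base 2: 3 = 2 + 1; at 3: 3 + 1 = 4; next = 3
base 3: 3 = 3; at 4: 4 = 4; next = 3

3, 3, 3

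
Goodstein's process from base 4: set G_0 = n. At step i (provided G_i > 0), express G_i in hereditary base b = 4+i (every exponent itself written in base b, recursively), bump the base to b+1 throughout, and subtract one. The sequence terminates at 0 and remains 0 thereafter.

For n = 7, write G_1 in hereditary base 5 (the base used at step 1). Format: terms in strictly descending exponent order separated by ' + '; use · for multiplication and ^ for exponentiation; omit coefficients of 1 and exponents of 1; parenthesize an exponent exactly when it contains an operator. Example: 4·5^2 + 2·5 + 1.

base 4: 7 = 4 + 3; at 5: 5 + 3 = 8; next = 7
base 5: 7 = 5 + 2; at 6: 6 + 2 = 8; next = 7

5 + 2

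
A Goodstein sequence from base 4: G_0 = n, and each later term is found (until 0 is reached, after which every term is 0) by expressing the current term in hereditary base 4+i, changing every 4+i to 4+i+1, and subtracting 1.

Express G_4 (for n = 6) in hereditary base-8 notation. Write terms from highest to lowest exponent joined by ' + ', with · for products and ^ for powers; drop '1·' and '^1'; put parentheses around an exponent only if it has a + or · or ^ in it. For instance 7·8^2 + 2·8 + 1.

base 4: 6 = 4 + 2; at 5: 5 + 2 = 7; next = 6
base 5: 6 = 5 + 1; at 6: 6 + 1 = 7; next = 6
base 6: 6 = 6; at 7: 7 = 7; next = 6
base 7: 6 = 6; at 8: 6 = 6; next = 5
base 8: 5 = 5; at 9: 5 = 5; next = 4

5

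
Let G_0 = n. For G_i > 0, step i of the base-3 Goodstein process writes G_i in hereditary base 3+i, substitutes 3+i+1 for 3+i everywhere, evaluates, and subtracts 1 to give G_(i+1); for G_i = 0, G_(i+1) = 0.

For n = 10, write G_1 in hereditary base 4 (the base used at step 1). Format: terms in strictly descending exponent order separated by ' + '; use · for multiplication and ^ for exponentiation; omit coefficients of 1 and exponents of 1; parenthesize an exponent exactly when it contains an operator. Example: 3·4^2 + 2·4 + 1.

(0) 10|_3 = 3^2 + 1 ↦ 4^2 + 1|_4 = 17 ⇒ 16
(1) 16|_4 = 4^2 ↦ 5^2|_5 = 25 ⇒ 24

4^2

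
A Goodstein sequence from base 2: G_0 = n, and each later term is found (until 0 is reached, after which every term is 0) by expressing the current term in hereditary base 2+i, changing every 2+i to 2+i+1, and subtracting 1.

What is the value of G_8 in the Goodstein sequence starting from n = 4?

211

G_0 = 4. HB_2(4) = 2^2. Bump = 27. G_1 = 26.
G_1 = 26. HB_3(26) = 2·3^2 + 2·3 + 2. Bump = 42. G_2 = 41.
G_2 = 41. HB_4(41) = 2·4^2 + 2·4 + 1. Bump = 61. G_3 = 60.
G_3 = 60. HB_5(60) = 2·5^2 + 2·5. Bump = 84. G_4 = 83.
G_4 = 83. HB_6(83) = 2·6^2 + 6 + 5. Bump = 110. G_5 = 109.
G_5 = 109. HB_7(109) = 2·7^2 + 7 + 4. Bump = 140. G_6 = 139.
G_6 = 139. HB_8(139) = 2·8^2 + 8 + 3. Bump = 174. G_7 = 173.
G_7 = 173. HB_9(173) = 2·9^2 + 9 + 2. Bump = 212. G_8 = 211.
G_8 = 211. HB_10(211) = 2·10^2 + 10 + 1. Bump = 254. G_9 = 253.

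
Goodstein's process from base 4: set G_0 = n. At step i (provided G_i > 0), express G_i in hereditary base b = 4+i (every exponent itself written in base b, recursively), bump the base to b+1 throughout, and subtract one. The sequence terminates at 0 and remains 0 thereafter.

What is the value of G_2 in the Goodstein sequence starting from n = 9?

G_0=9  [base 4] 2·4 + 1  →[4↦5]→  2·5 + 1 = 11  −1 ⇒ G_1=10
G_1=10  [base 5] 2·5  →[5↦6]→  2·6 = 12  −1 ⇒ G_2=11
G_2=11  [base 6] 6 + 5  →[6↦7]→  7 + 5 = 12  −1 ⇒ G_3=11

11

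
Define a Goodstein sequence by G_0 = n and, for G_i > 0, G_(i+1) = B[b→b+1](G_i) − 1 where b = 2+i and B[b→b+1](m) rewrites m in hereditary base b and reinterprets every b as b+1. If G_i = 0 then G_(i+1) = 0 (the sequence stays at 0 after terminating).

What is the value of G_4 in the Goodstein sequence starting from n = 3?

1

base 2: 3 = 2 + 1; at 3: 3 + 1 = 4; next = 3
base 3: 3 = 3; at 4: 4 = 4; next = 3
base 4: 3 = 3; at 5: 3 = 3; next = 2
base 5: 2 = 2; at 6: 2 = 2; next = 1
base 6: 1 = 1; at 7: 1 = 1; next = 0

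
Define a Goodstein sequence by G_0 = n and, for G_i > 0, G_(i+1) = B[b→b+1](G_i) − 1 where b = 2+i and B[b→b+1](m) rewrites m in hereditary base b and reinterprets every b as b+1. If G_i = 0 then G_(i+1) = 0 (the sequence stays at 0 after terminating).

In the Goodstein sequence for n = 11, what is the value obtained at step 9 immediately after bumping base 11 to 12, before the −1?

62412976762504

base 2: 11 = 2^(2 + 1) + 2 + 1; at 3: 3^(3 + 1) + 3 + 1 = 85; next = 84
base 3: 84 = 3^(3 + 1) + 3; at 4: 4^(4 + 1) + 4 = 1028; next = 1027
base 4: 1027 = 4^(4 + 1) + 3; at 5: 5^(5 + 1) + 3 = 15628; next = 15627
base 5: 15627 = 5^(5 + 1) + 2; at 6: 6^(6 + 1) + 2 = 279938; next = 279937
base 6: 279937 = 6^(6 + 1) + 1; at 7: 7^(7 + 1) + 1 = 5764802; next = 5764801
base 7: 5764801 = 7^(7 + 1); at 8: 8^(8 + 1) = 134217728; next = 134217727
base 8: 134217727 = 7·8^8 + 7·8^7 + 7·8^6 + 7·8^5 + 7·8^4 + 7·8^3 + 7·8^2 + 7·8 + 7; at 9: 7·9^9 + 7·9^7 + 7·9^6 + 7·9^5 + 7·9^4 + 7·9^3 + 7·9^2 + 7·9 + 7 = 2749609303; next = 2749609302
base 9: 2749609302 = 7·9^9 + 7·9^7 + 7·9^6 + 7·9^5 + 7·9^4 + 7·9^3 + 7·9^2 + 7·9 + 6; at 10: 7·10^10 + 7·10^7 + 7·10^6 + 7·10^5 + 7·10^4 + 7·10^3 + 7·10^2 + 7·10 + 6 = 70077777776; next = 70077777775
base 10: 70077777775 = 7·10^10 + 7·10^7 + 7·10^6 + 7·10^5 + 7·10^4 + 7·10^3 + 7·10^2 + 7·10 + 5; at 11: 7·11^11 + 7·11^7 + 7·11^6 + 7·11^5 + 7·11^4 + 7·11^3 + 7·11^2 + 7·11 + 5 = 1997331745491; next = 1997331745490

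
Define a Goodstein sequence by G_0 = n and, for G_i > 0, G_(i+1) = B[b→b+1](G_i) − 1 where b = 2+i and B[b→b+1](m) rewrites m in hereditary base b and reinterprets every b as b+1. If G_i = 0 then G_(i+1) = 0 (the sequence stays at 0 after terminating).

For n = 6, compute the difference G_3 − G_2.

2868

G_0 = 6. HB_2(6) = 2^2 + 2. Bump = 30. G_1 = 29.
G_1 = 29. HB_3(29) = 3^3 + 2. Bump = 258. G_2 = 257.
G_2 = 257. HB_4(257) = 4^4 + 1. Bump = 3126. G_3 = 3125.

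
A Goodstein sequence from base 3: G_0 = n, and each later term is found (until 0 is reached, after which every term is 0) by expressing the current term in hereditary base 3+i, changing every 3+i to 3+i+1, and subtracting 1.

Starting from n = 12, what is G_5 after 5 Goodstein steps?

G_0 = 12. HB_3(12) = 3^2 + 3. Bump = 20. G_1 = 19.
G_1 = 19. HB_4(19) = 4^2 + 3. Bump = 28. G_2 = 27.
G_2 = 27. HB_5(27) = 5^2 + 2. Bump = 38. G_3 = 37.
G_3 = 37. HB_6(37) = 6^2 + 1. Bump = 50. G_4 = 49.
G_4 = 49. HB_7(49) = 7^2. Bump = 64. G_5 = 63.

63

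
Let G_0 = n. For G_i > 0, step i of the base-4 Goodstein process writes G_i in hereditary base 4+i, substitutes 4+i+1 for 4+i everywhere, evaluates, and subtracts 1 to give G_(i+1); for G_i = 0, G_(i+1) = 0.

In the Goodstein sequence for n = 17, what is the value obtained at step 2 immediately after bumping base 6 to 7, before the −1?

40

(0) 17|_4 = 4^2 + 1 ↦ 5^2 + 1|_5 = 26 ⇒ 25
(1) 25|_5 = 5^2 ↦ 6^2|_6 = 36 ⇒ 35
(2) 35|_6 = 5·6 + 5 ↦ 5·7 + 5|_7 = 40 ⇒ 39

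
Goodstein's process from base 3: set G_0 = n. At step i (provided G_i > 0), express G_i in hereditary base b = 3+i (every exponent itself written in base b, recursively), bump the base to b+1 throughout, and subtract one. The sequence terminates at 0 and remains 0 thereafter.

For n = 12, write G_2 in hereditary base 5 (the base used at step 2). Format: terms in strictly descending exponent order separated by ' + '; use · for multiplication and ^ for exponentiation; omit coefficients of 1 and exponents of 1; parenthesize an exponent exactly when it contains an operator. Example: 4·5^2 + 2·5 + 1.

5^2 + 2

(0) 12|_3 = 3^2 + 3 ↦ 4^2 + 4|_4 = 20 ⇒ 19
(1) 19|_4 = 4^2 + 3 ↦ 5^2 + 3|_5 = 28 ⇒ 27
(2) 27|_5 = 5^2 + 2 ↦ 6^2 + 2|_6 = 38 ⇒ 37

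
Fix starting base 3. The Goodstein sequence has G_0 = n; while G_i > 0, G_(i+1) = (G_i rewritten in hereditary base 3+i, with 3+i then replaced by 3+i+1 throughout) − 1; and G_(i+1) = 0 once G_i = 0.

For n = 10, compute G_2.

(0) 10|_3 = 3^2 + 1 ↦ 4^2 + 1|_4 = 17 ⇒ 16
(1) 16|_4 = 4^2 ↦ 5^2|_5 = 25 ⇒ 24

24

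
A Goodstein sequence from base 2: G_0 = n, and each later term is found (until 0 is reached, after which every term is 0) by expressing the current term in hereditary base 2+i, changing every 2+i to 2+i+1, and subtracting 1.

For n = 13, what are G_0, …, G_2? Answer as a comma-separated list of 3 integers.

13, 108, 1279

G_0=13  [base 2] 2^(2 + 1) + 2^2 + 1  →[2↦3]→  3^(3 + 1) + 3^3 + 1 = 109  −1 ⇒ G_1=108
G_1=108  [base 3] 3^(3 + 1) + 3^3  →[3↦4]→  4^(4 + 1) + 4^4 = 1280  −1 ⇒ G_2=1279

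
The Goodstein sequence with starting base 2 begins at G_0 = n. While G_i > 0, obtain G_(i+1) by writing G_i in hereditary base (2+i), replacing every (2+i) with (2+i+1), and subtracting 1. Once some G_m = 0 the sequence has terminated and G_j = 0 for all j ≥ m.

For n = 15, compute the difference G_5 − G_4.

6261751

(0) 15|_2 = 2^(2 + 1) + 2^2 + 2 + 1 ↦ 3^(3 + 1) + 3^3 + 3 + 1|_3 = 112 ⇒ 111
(1) 111|_3 = 3^(3 + 1) + 3^3 + 3 ↦ 4^(4 + 1) + 4^4 + 4|_4 = 1284 ⇒ 1283
(2) 1283|_4 = 4^(4 + 1) + 4^4 + 3 ↦ 5^(5 + 1) + 5^5 + 3|_5 = 18753 ⇒ 18752
(3) 18752|_5 = 5^(5 + 1) + 5^5 + 2 ↦ 6^(6 + 1) + 6^6 + 2|_6 = 326594 ⇒ 326593
(4) 326593|_6 = 6^(6 + 1) + 6^6 + 1 ↦ 7^(7 + 1) + 7^7 + 1|_7 = 6588345 ⇒ 6588344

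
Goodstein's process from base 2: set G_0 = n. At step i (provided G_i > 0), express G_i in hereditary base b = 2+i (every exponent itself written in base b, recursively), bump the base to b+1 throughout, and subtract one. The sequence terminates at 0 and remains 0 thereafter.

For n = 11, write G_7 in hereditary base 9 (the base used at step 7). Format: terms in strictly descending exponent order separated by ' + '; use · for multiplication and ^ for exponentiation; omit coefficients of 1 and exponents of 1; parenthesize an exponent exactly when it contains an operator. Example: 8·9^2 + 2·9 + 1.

7·9^9 + 7·9^7 + 7·9^6 + 7·9^5 + 7·9^4 + 7·9^3 + 7·9^2 + 7·9 + 6

11 —HB2→ 2^(2 + 1) + 2 + 1 —bump→ 3^(3 + 1) + 3 + 1 = 85 —(−1)→ 84
84 —HB3→ 3^(3 + 1) + 3 —bump→ 4^(4 + 1) + 4 = 1028 —(−1)→ 1027
1027 —HB4→ 4^(4 + 1) + 3 —bump→ 5^(5 + 1) + 3 = 15628 —(−1)→ 15627
15627 —HB5→ 5^(5 + 1) + 2 —bump→ 6^(6 + 1) + 2 = 279938 —(−1)→ 279937
279937 —HB6→ 6^(6 + 1) + 1 —bump→ 7^(7 + 1) + 1 = 5764802 —(−1)→ 5764801
5764801 —HB7→ 7^(7 + 1) —bump→ 8^(8 + 1) = 134217728 —(−1)→ 134217727
134217727 —HB8→ 7·8^8 + 7·8^7 + 7·8^6 + 7·8^5 + 7·8^4 + 7·8^3 + 7·8^2 + 7·8 + 7 —bump→ 7·9^9 + 7·9^7 + 7·9^6 + 7·9^5 + 7·9^4 + 7·9^3 + 7·9^2 + 7·9 + 7 = 2749609303 —(−1)→ 2749609302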